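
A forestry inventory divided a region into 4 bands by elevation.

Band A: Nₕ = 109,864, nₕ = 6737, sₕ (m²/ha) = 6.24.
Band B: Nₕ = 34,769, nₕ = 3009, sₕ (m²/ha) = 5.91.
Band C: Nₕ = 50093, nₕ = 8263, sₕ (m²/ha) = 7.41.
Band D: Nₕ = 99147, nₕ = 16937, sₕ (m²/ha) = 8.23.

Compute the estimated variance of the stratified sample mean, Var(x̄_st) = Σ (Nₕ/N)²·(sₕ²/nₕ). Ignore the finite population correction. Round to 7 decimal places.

0.0016185

N = 293873; Wₕ = Nₕ/N.
band A: (109864/293873)²·6.24²/6737 = 0.0008077818
band B: (34769/293873)²·5.91²/3009 = 0.0001624867
band C: (50093/293873)²·7.41²/8263 = 0.0001930783
band D: (99147/293873)²·8.23²/16937 = 0.0004552007
Sum = 0.0016185475 → 0.0016185.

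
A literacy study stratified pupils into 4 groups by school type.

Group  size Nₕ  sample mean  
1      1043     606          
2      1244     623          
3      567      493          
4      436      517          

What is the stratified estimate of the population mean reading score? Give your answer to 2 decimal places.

x̄_st = (Σ Nₕx̄ₕ) / (Σ Nₕ) = (1043·606 + 1244·623 + 567·493 + 436·517) / 3290
= 1912013 / 3290 = 581.1590... → 581.16.

581.16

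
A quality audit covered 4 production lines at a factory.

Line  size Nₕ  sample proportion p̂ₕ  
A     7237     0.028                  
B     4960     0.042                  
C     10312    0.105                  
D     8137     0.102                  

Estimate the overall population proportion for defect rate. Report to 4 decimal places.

Wₕ = Nₕ/N with N = 30646: 0.2361, 0.1618, 0.3365, 0.2655.
p̂_st = 0.2361·0.028 + 0.1618·0.042 + 0.3365·0.105 + 0.2655·0.102 ≈ 0.075824... → 0.0758.

0.0758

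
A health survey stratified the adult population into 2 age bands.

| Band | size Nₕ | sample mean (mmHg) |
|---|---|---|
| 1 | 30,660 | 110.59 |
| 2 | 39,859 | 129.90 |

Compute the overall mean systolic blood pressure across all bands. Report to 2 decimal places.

x̄_st = (Σ Nₕx̄ₕ) / (Σ Nₕ) = (30660·110.59 + 39859·129.90) / 70519
= 8568373.5 / 70519 = 121.5045... → 121.50.

121.50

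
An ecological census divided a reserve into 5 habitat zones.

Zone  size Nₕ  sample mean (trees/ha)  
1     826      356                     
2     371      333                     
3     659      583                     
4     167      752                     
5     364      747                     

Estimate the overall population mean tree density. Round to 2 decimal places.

502.42

x̄_st = (Σ Nₕx̄ₕ) / (Σ Nₕ) = (826·356 + 371·333 + 659·583 + 167·752 + 364·747) / 2387
= 1199288 / 2387 = 502.4248... → 502.42.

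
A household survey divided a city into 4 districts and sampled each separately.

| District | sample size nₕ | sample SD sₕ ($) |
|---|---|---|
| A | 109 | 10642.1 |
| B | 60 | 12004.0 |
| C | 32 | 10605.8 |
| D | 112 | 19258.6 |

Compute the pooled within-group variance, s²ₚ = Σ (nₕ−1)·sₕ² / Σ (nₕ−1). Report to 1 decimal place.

211615854.8

Degrees of freedom: 108 + 59 + 31 + 111 = 309.
Σ(nₕ−1)sₕ² = 108·113254292.41 + 59·144096016 + 31·112482993.64 + 111·370893673.96 = 65389299136.68.
s²ₚ = 65389299136.68 / 309 = 211615854.811... → 211615854.8.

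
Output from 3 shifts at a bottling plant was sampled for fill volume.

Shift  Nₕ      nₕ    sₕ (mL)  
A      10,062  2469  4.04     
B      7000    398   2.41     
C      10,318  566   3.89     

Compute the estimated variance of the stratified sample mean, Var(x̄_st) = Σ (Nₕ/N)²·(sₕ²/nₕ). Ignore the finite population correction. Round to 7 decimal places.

N = 27380. Term for each stratum: Wₕ²sₕ²/nₕ.
Var(x̄_st) = 0.0008927778 + 0.0009538503 + 0.0037967057 = 0.0056433337 → 0.0056433.

0.0056433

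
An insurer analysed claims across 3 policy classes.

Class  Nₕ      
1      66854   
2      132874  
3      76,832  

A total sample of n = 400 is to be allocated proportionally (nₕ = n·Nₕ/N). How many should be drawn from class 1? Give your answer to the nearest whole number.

Share of class 1 = 66854/276560 = 0.24173.
Allocate 400 × 0.24173 = 96.694... → 97.

97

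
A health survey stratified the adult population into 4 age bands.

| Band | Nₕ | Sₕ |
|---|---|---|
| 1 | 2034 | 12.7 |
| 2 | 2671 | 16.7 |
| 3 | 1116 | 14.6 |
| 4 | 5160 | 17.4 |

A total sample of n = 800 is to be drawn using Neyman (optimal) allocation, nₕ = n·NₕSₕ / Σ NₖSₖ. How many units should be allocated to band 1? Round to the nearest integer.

117

Σ NₕSₕ = 2034·12.7 + 2671·16.7 + 1116·14.6 + 5160·17.4 = 176515.1.
Share for 1: 25831.8/176515.1 = 0.14634.
n_1 = 800 × 0.14634 = 117.075... → 117.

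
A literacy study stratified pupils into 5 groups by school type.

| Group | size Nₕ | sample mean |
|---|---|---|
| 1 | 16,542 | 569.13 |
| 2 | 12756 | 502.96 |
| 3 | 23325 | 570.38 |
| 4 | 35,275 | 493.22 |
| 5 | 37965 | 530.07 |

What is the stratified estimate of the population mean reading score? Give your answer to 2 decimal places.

529.60

N = 125863; weights Wₕ = Nₕ/N = (0.1314, 0.1013, 0.1853, 0.2803, 0.3016).
x̄_st = Σ Wₕ·x̄ₕ = 0.1314·569.13 + 0.1013·502.96 + 0.1853·570.38 + 0.2803·493.22 + 0.3016·530.07 ≈ 529.5986...
→ 529.60.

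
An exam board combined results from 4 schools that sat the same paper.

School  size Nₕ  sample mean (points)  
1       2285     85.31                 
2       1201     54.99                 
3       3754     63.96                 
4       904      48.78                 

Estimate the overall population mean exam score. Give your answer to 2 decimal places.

66.94

x̄_st = (Σ Nₕx̄ₕ) / (Σ Nₕ) = (2285·85.31 + 1201·54.99 + 3754·63.96 + 904·48.78) / 8144
= 545179.3 / 8144 = 66.9424... → 66.94.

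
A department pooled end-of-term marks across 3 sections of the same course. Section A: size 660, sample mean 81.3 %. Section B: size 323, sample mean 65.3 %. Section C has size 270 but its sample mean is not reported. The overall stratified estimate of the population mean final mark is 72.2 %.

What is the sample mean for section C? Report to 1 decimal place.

58.2

Σ Nₕx̄ₕ = N·μ, so 270·x̄_C = 1253·72.2 − (660·81.3 + 323·65.3).
= 90466.6 − 74749.9 = 15716.7.
x̄_C = 15716.7 / 270 = 58.21 → 58.2.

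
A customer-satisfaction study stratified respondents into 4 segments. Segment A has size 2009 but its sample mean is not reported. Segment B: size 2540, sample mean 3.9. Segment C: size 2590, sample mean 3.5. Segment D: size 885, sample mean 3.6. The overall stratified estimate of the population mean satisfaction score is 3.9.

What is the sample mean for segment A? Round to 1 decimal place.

4.5

N = 2009 + 2540 + 2590 + 885 = 8024.
Overall total = μ·N = 3.9·8024 = 31293.6.
Subtract the known strata: 2540·3.9 + 2590·3.5 + 885·3.6 = 22157.
Remaining total for segment A: 31293.6 − 22157 = 9136.6.
Divide by its size: 9136.6 / 2009 = 4.548... → 4.5.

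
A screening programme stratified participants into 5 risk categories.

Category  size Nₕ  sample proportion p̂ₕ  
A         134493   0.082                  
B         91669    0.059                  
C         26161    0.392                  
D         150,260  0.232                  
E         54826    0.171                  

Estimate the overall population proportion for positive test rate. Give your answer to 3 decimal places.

Wₕ = Nₕ/N with N = 457409: 0.2940, 0.2004, 0.0572, 0.3285, 0.1199.
p̂_st = 0.2940·0.082 + 0.2004·0.059 + 0.0572·0.392 + 0.3285·0.232 + 0.1199·0.171 ≈ 0.15506... → 0.155.

0.155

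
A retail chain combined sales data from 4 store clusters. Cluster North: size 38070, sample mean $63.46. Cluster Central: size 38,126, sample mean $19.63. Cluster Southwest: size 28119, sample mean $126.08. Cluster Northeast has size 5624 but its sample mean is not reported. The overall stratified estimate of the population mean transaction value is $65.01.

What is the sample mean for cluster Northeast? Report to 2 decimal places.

77.80

N = 38070 + 38126 + 28119 + 5624 = 109939.
Overall total = μ·N = 65.01·109939 = 7147134.39.
Subtract the known strata: 38070·63.46 + 38126·19.63 + 28119·126.08 = 6709579.1.
Remaining total for cluster Northeast: 7147134.39 − 6709579.1 = 437555.29.
Divide by its size: 437555.29 / 5624 = 77.8014... → 77.80.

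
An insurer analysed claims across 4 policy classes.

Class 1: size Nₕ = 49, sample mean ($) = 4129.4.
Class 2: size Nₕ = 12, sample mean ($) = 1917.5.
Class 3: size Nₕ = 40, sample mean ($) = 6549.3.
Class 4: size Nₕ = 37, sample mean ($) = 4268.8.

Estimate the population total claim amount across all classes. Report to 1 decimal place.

1: 49·4129.4 = 202340.6
2: 12·1917.5 = 23010
3: 40·6549.3 = 261972
4: 37·4268.8 = 157945.6
τ̂ = Σ Nₕx̄ₕ = 645268.2.

645268.2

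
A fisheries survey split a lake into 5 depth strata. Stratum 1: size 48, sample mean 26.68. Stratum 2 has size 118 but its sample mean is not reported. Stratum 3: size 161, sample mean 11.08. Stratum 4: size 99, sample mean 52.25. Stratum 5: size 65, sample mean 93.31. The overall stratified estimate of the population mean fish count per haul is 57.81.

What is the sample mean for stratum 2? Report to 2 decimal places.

119.34

N = 48 + 118 + 161 + 99 + 65 = 491.
Overall total = μ·N = 57.81·491 = 28384.71.
Subtract the known strata: 48·26.68 + 161·11.08 + 99·52.25 + 65·93.31 = 14302.42.
Remaining total for stratum 2: 28384.71 − 14302.42 = 14082.29.
Divide by its size: 14082.29 / 118 = 119.3414... → 119.34.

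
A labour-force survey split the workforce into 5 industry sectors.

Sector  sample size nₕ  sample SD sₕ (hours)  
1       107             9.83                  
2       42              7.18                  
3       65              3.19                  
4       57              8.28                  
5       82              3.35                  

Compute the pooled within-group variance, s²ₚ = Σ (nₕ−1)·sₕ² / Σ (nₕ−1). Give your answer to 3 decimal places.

51.023

Degrees of freedom: 106 + 41 + 64 + 56 + 81 = 348.
Σ(nₕ−1)sₕ² = 106·96.6289 + 41·51.5524 + 64·10.1761 + 56·68.5584 + 81·11.2225 = 17755.8751.
s²ₚ = 17755.8751 / 348 = 51.02263... → 51.023.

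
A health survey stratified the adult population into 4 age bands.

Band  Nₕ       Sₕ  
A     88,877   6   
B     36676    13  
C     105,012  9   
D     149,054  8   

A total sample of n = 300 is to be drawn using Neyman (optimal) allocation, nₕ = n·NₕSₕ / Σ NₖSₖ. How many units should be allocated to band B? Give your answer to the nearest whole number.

Σ NₕSₕ = 88877·6 + 36676·13 + 105012·9 + 149054·8 = 3147590.
Share for B: 476788/3147590 = 0.15148.
n_B = 300 × 0.15148 = 45.443... → 45.

45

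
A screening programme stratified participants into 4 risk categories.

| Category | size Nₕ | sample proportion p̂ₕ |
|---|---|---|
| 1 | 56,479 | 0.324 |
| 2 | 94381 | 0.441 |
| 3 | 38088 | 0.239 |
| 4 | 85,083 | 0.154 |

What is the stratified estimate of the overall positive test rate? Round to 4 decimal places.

N = 56479 + 94381 + 38088 + 85083 = 274031.
Overall proportion = Σ (Nₕ/N)·p̂ₕ.
Σ Nₕp̂ₕ = 18299.196 + 41622.021 + 9103.032 + 13102.782 = 82127.031.
82127.031 / 274031 = 0.299700... → 0.2997.

0.2997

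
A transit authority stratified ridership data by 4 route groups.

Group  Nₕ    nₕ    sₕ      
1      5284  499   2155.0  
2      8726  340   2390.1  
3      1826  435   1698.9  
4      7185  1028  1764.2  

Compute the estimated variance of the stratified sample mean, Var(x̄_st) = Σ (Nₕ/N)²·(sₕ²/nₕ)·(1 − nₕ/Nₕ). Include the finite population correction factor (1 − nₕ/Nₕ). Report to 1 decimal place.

N = 23021; Wₕ = Nₕ/N.
group 1: (5284/23021)²·2155.0²/499·(1 − 499/5284) = 444.0076
group 2: (8726/23021)²·2390.1²/340·(1 − 340/8726) = 2319.9302
group 3: (1826/23021)²·1698.9²/435·(1 − 435/1826) = 31.7999
group 4: (7185/23021)²·1764.2²/1028·(1 − 1028/7185) = 252.7261
Sum = 3048.4638 → 3048.5.

3048.5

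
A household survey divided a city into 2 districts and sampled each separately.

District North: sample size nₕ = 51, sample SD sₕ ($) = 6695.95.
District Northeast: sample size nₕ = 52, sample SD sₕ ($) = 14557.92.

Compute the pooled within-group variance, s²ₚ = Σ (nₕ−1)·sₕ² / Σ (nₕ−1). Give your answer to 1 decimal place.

Degrees of freedom: 50 + 51 = 101.
Σ(nₕ−1)sₕ² = 50·44835746.4025 + 51·211933034.7264 = 13050372091.1714.
s²ₚ = 13050372091.1714 / 101 = 129211604.863... → 129211604.9.

129211604.9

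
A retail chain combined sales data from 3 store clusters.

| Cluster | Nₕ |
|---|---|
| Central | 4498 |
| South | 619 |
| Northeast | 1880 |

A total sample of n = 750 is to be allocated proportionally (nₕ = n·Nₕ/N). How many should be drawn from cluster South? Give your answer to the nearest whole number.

N = 4498 + 619 + 1880 = 6997.
n_South = 750·619/6997 = 66.350... → 66.

66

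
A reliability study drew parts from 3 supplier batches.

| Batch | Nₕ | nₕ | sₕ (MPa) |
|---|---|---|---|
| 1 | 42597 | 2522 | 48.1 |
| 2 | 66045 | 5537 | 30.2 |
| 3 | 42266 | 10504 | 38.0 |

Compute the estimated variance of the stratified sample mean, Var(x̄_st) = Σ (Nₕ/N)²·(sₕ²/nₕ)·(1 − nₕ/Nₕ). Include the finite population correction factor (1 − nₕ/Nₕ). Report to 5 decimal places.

0.10577

N = 150908; Wₕ = Nₕ/N.
batch 1: (42597/150908)²·48.1²/2522·(1 − 2522/42597) = 0.06876589
batch 2: (66045/150908)²·30.2²/5537·(1 − 5537/66045) = 0.02890464
batch 3: (42266/150908)²·38.0²/10504·(1 − 10504/42266) = 0.00810377
Sum = 0.10577430 → 0.10577.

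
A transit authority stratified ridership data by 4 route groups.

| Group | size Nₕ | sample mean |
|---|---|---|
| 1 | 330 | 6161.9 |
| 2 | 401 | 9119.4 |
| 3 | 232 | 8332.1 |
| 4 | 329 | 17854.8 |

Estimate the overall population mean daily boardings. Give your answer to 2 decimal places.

N = 330 + 401 + 232 + 329 = 1292.
Overall mean = Σ (Nₕ/N)·x̄ₕ — weight by population share, not a simple average.
Σ Nₕx̄ₕ = 330·6161.9 + 401·9119.4 + 232·8332.1 + 329·17854.8 = 2033427 + 3656879.4 + 1933047.2 + 5874229.2 = 13497582.8.
Divide by N: 13497582.8 / 1292 = 10447.0455... → 10447.05.

10447.05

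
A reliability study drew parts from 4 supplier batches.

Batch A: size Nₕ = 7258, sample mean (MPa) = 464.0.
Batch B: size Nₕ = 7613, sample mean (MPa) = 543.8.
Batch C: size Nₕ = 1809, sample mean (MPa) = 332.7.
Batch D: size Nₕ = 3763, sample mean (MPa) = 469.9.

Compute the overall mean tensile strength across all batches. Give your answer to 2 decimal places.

x̄_st = (Σ Nₕx̄ₕ) / (Σ Nₕ) = (7258·464.0 + 7613·543.8 + 1809·332.7 + 3763·469.9) / 20443
= 9877749.4 / 20443 = 483.1849... → 483.18.

483.18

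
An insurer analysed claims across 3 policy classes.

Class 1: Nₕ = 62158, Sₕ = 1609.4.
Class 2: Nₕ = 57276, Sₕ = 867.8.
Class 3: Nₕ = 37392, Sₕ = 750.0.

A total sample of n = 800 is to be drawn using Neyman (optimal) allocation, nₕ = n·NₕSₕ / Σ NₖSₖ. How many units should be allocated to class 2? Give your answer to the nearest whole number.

Σ NₕSₕ = 62158·1609.4 + 57276·867.8 + 37392·750.0 = 177785198.
Share for 2: 49704112.8/177785198 = 0.27957.
n_2 = 800 × 0.27957 = 223.659... → 224.

224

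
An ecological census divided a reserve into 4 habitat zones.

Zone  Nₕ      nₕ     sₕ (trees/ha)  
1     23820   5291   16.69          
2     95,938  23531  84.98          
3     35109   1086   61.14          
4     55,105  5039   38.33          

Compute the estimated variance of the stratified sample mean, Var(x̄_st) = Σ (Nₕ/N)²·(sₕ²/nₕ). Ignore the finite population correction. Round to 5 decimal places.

0.18106

N = 209972; Wₕ = Nₕ/N.
zone 1: (23820/209972)²·16.69²/5291 = 0.00067754
zone 2: (95938/209972)²·84.98²/23531 = 0.06406954
zone 3: (35109/209972)²·61.14²/1086 = 0.09623547
zone 4: (55105/209972)²·38.33²/5039 = 0.02008133
Sum = 0.18106389 → 0.18106.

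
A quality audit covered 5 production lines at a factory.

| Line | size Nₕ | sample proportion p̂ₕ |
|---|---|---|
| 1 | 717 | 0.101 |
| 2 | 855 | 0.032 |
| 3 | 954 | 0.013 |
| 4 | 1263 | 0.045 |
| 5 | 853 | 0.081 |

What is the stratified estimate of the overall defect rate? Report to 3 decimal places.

Wₕ = Nₕ/N with N = 4642: 0.1545, 0.1842, 0.2055, 0.2721, 0.1838.
p̂_st = 0.1545·0.101 + 0.1842·0.032 + 0.2055·0.013 + 0.2721·0.045 + 0.1838·0.081 ≈ 0.05129... → 0.051.

0.051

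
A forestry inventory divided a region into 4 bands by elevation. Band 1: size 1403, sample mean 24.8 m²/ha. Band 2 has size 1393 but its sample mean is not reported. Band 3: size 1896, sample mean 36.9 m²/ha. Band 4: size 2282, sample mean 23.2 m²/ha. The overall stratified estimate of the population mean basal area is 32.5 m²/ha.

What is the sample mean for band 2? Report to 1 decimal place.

N = 1403 + 1393 + 1896 + 2282 = 6974.
Overall total = μ·N = 32.5·6974 = 226655.
Subtract the known strata: 1403·24.8 + 1896·36.9 + 2282·23.2 = 157699.2.
Remaining total for band 2: 226655 − 157699.2 = 68955.8.
Divide by its size: 68955.8 / 1393 = 49.502... → 49.5.

49.5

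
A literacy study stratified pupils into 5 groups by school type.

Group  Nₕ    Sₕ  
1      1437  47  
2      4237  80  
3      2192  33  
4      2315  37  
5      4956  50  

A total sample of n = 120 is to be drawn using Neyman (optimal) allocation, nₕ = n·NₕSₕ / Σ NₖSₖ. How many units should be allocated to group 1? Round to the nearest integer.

Σ NₕSₕ = 1437·47 + 4237·80 + 2192·33 + 2315·37 + 4956·50 = 812290.
Share for 1: 67539/812290 = 0.08315.
n_1 = 120 × 0.08315 = 9.978... → 10.

10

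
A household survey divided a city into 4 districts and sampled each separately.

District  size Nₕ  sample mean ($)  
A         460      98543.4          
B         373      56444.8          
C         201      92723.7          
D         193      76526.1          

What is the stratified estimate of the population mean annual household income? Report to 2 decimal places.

81329.16

N = 460 + 373 + 201 + 193 = 1227.
Weight each subgroup mean by Nₕ/N and sum.
Σ Nₕx̄ₕ = 460·98543.4 + 373·56444.8 + 201·92723.7 + 193·76526.1 = 45329964 + 21053910.4 + 18637463.7 + 14769537.3 = 99790875.4.
Divide by N: 99790875.4 / 1227 = 81329.1568... → 81329.16.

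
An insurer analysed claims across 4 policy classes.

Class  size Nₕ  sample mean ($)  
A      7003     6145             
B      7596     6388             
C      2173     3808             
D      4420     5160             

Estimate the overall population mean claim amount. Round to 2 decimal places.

N = 21192; weights Wₕ = Nₕ/N = (0.3305, 0.3584, 0.1025, 0.2086).
x̄_st = Σ Wₕ·x̄ₕ = 0.3305·6145 + 0.3584·6388 + 0.1025·3808 + 0.2086·5160 ≈ 5787.0266...
→ 5787.03.

5787.03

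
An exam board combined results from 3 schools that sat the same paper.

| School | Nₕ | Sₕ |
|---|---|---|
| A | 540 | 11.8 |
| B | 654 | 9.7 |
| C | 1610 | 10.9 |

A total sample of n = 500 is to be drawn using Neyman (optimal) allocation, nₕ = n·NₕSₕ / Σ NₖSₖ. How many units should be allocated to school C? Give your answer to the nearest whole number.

A: NₕSₕ = 540·11.8 = 6372
B: NₕSₕ = 654·9.7 = 6343.8
C: NₕSₕ = 1610·10.9 = 17549
Σ NₕSₕ = 30264.8.
n_C = 500·17549/30264.8 = 289.924... → 290.

290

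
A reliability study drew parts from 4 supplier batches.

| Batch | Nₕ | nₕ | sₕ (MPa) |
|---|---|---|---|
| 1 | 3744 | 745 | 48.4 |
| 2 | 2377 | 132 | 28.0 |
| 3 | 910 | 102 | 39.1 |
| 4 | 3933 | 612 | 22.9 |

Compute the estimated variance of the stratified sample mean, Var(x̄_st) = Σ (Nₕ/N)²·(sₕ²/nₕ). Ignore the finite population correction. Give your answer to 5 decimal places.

0.85934

N = 10964. Term for each stratum: Wₕ²sₕ²/nₕ.
Var(x̄_st) = 0.36666384 + 0.27916595 + 0.10325191 + 0.11026289 = 0.85934458 → 0.85934.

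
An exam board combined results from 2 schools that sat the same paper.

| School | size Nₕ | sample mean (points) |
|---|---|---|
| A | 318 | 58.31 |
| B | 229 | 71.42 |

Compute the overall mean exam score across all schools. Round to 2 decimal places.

N = 318 + 229 = 547.
Overall mean = Σ (Nₕ/N)·x̄ₕ — weight by population share, not a simple average.
Σ Nₕx̄ₕ = 318·58.31 + 229·71.42 = 18542.58 + 16355.18 = 34897.76.
Divide by N: 34897.76 / 547 = 63.7985... → 63.80.

63.80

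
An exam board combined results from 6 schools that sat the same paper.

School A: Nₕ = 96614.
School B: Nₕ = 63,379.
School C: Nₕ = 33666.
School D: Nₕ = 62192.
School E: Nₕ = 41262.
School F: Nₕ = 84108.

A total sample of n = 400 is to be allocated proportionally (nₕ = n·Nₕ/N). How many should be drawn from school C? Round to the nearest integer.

Share of school C = 33666/381221 = 0.08831.
Allocate 400 × 0.08831 = 35.324... → 35.

35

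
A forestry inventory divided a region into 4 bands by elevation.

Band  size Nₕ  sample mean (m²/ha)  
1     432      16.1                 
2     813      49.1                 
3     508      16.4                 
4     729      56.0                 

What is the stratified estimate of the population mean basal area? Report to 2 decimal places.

38.69

x̄_st = (Σ Nₕx̄ₕ) / (Σ Nₕ) = (432·16.1 + 813·49.1 + 508·16.4 + 729·56.0) / 2482
= 96028.7 / 2482 = 38.6900... → 38.69.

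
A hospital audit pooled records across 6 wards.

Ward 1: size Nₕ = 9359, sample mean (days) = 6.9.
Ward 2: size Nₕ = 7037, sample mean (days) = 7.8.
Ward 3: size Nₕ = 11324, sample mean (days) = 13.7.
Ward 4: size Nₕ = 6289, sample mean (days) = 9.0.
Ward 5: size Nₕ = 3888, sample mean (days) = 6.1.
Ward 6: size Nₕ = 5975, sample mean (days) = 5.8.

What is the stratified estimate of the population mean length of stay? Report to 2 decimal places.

8.88

x̄_st = (Σ Nₕx̄ₕ) / (Σ Nₕ) = (9359·6.9 + 7037·7.8 + 11324·13.7 + 6289·9.0 + 3888·6.1 + 5975·5.8) / 43872
= 389577.3 / 43872 = 8.8799... → 8.88.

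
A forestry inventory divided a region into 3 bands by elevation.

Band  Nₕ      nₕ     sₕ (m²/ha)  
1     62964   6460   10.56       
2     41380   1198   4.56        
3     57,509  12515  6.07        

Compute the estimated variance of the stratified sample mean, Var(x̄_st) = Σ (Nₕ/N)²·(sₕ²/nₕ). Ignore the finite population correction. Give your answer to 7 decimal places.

0.0041186

N = 161853; Wₕ = Nₕ/N.
band 1: (62964/161853)²·10.56²/6460 = 0.0026123925
band 2: (41380/161853)²·4.56²/1198 = 0.0011345205
band 3: (57509/161853)²·6.07²/12515 = 0.0003716864
Sum = 0.0041185994 → 0.0041186.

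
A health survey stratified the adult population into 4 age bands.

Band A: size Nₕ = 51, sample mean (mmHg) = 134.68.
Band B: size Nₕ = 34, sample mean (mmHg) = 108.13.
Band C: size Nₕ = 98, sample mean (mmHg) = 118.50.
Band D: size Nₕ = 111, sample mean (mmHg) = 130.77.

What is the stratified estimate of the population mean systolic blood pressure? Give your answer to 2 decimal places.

N = 51 + 34 + 98 + 111 = 294.
Weight each subgroup mean by Nₕ/N and sum.
Σ Nₕx̄ₕ = 51·134.68 + 34·108.13 + 98·118.50 + 111·130.77 = 6868.68 + 3676.42 + 11613 + 14515.47 = 36673.57.
Divide by N: 36673.57 / 294 = 124.7400... → 124.74.

124.74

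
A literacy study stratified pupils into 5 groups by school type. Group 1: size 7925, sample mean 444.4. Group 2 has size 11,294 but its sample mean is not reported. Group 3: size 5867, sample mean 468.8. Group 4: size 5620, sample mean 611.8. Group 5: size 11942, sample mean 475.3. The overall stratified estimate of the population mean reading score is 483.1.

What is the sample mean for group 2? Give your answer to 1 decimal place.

461.9

N = 7925 + 11294 + 5867 + 5620 + 11942 = 42648.
Overall total = μ·N = 483.1·42648 = 20603248.8.
Subtract the known strata: 7925·444.4 + 5867·468.8 + 5620·611.8 + 11942·475.3 = 15386668.2.
Remaining total for group 2: 20603248.8 − 15386668.2 = 5216580.6.
Divide by its size: 5216580.6 / 11294 = 461.890... → 461.9.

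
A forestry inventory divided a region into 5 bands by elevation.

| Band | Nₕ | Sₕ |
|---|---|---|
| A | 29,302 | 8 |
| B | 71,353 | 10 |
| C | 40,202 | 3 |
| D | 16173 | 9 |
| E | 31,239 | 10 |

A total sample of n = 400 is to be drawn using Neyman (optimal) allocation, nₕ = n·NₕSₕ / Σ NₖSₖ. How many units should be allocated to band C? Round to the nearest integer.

Σ NₕSₕ = 29302·8 + 71353·10 + 40202·3 + 16173·9 + 31239·10 = 1526499.
Share for C: 120606/1526499 = 0.07901.
n_C = 400 × 0.07901 = 31.603... → 32.

32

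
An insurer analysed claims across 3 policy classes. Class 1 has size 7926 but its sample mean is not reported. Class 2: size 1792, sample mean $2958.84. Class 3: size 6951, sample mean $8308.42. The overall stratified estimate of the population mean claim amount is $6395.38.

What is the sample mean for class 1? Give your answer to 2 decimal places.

Σ Nₕx̄ₕ = N·μ, so 7926·x̄_1 = 16669·6395.38 − (1792·2958.84 + 6951·8308.42).
= 106604589.22 − 63054068.7 = 43550520.52.
x̄_1 = 43550520.52 / 7926 = 5494.6405... → 5494.64.

5494.64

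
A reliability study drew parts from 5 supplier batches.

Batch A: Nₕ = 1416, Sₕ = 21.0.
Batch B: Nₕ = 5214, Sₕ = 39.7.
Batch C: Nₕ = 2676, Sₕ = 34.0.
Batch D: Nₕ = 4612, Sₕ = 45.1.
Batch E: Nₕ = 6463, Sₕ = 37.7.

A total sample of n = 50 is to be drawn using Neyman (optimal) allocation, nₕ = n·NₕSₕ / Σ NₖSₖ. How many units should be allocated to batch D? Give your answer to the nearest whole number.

Σ NₕSₕ = 1416·21.0 + 5214·39.7 + 2676·34.0 + 4612·45.1 + 6463·37.7 = 779372.1.
Share for D: 208001.2/779372.1 = 0.26688.
n_D = 50 × 0.26688 = 13.344... → 13.

13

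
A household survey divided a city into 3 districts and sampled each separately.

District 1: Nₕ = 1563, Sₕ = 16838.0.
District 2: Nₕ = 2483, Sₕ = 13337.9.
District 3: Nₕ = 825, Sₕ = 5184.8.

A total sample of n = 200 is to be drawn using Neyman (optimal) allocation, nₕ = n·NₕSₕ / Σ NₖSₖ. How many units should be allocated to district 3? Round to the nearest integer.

1: NₕSₕ = 1563·16838.0 = 26317794
2: NₕSₕ = 2483·13337.9 = 33118005.7
3: NₕSₕ = 825·5184.8 = 4277460
Σ NₕSₕ = 63713259.7.
n_3 = 200·4277460/63713259.7 = 13.427... → 13.

13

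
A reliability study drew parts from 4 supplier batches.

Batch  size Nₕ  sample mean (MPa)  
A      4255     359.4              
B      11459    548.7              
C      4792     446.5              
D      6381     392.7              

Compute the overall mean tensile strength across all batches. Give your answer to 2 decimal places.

463.50

N = 26887; weights Wₕ = Nₕ/N = (0.1583, 0.4262, 0.1782, 0.2373).
x̄_st = Σ Wₕ·x̄ₕ = 0.1583·359.4 + 0.4262·548.7 + 0.1782·446.5 + 0.2373·392.7 ≈ 463.5046...
→ 463.50.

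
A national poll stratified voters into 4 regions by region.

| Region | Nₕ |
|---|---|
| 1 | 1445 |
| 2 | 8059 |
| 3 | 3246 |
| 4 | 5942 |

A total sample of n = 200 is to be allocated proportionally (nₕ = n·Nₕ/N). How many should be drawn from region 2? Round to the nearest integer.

N = 1445 + 8059 + 3246 + 5942 = 18692.
n_2 = 200·8059/18692 = 86.229... → 86.

86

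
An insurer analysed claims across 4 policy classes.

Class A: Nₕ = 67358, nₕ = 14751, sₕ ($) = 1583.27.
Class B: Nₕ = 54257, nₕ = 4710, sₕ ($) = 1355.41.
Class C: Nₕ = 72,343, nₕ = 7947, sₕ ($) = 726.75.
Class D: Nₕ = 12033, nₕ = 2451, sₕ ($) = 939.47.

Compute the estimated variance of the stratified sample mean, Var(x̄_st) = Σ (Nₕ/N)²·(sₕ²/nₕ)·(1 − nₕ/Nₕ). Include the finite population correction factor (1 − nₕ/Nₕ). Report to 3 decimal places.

N = 205991. Term for each stratum: Wₕ²sₕ²/nₕ·(1−nₕ/Nₕ).
Var(x̄_st) = 14.191383 + 24.711386 + 7.296688 + 0.978489 = 47.177947 → 47.178.

47.178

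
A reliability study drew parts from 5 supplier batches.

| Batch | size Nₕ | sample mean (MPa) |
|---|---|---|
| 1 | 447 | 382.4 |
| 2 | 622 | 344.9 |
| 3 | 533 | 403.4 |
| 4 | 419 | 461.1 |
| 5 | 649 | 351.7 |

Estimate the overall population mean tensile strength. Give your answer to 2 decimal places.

382.74

N = 2670; weights Wₕ = Nₕ/N = (0.1674, 0.2330, 0.1996, 0.1569, 0.2431).
x̄_st = Σ Wₕ·x̄ₕ = 0.1674·382.4 + 0.2330·344.9 + 0.1996·403.4 + 0.1569·461.1 + 0.2431·351.7 ≈ 382.7442...
→ 382.74.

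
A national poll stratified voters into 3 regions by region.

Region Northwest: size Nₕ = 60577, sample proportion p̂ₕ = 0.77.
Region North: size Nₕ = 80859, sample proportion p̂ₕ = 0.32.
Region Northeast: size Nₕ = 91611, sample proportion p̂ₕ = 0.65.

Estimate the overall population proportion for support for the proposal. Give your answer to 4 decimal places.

0.5667

Wₕ = Nₕ/N with N = 233047: 0.2599, 0.3470, 0.3931.
p̂_st = 0.2599·0.77 + 0.3470·0.32 + 0.3931·0.65 ≈ 0.566694... → 0.5667.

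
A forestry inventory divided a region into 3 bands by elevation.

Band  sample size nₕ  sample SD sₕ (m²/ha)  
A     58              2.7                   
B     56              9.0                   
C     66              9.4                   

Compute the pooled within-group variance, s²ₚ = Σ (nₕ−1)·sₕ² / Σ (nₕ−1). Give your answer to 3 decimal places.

59.966

A: (58−1)·2.7² = 57·7.29 = 415.53
B: (56−1)·9.0² = 55·81 = 4455
C: (66−1)·9.4² = 65·88.36 = 5743.4
Numerator = 10613.93; denominator = Σ(nₕ−1) = 177.
s²ₚ = 10613.93/177 = 59.96571... → 59.966.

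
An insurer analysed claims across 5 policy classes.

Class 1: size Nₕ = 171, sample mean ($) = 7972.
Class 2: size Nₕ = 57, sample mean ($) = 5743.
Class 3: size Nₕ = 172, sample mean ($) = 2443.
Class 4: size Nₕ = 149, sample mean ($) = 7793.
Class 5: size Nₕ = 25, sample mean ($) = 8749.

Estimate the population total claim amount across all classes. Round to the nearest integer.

3490641

Population total = Σ Nₕ·x̄ₕ (each stratum's size times its mean).
171·7972 + 57·5743 + 172·2443 + 149·7793 + 25·8749 = 1363212 + 327351 + 420196 + 1161157 + 218725 = 3490641.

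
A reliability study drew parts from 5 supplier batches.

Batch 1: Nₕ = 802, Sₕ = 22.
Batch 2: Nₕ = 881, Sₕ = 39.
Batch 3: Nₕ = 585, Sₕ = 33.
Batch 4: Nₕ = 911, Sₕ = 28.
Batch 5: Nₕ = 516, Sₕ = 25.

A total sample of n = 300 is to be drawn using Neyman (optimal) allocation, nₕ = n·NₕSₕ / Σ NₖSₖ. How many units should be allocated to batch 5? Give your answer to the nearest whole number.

35

1: NₕSₕ = 802·22 = 17644
2: NₕSₕ = 881·39 = 34359
3: NₕSₕ = 585·33 = 19305
4: NₕSₕ = 911·28 = 25508
5: NₕSₕ = 516·25 = 12900
Σ NₕSₕ = 109716.
n_5 = 300·12900/109716 = 35.273... → 35.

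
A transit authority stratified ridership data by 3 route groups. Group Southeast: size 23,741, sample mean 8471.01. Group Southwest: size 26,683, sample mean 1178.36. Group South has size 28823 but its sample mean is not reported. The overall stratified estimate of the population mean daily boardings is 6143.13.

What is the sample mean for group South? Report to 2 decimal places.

N = 23741 + 26683 + 28823 = 79247.
Overall total = μ·N = 6143.13·79247 = 486824623.11.
Subtract the known strata: 23741·8471.01 + 26683·1178.36 = 232552428.29.
Remaining total for group South: 486824623.11 − 232552428.29 = 254272194.82.
Divide by its size: 254272194.82 / 28823 = 8821.8504... → 8821.85.

8821.85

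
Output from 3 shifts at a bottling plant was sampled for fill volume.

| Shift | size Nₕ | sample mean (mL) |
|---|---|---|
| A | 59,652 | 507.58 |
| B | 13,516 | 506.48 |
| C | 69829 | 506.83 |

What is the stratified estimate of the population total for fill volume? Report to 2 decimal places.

72515177.91

A: 59652·507.58 = 30278162.16
B: 13516·506.48 = 6845583.68
C: 69829·506.83 = 35391432.07
τ̂ = Σ Nₕx̄ₕ = 72515177.91.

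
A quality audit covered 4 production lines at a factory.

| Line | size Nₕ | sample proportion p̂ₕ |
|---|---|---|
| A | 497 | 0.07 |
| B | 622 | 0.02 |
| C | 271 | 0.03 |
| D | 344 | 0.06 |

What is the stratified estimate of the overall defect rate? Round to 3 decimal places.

0.044

N = 497 + 622 + 271 + 344 = 1734.
Overall proportion = Σ (Nₕ/N)·p̂ₕ.
Σ Nₕp̂ₕ = 34.79 + 12.44 + 8.13 + 20.64 = 76.
76 / 1734 = 0.04383... → 0.044.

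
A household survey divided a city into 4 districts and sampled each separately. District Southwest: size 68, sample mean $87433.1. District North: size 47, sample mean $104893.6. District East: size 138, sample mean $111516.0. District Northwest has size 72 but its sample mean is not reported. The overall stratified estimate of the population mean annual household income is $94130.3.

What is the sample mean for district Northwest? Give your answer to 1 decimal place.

60106.8

N = 68 + 47 + 138 + 72 = 325.
Overall total = μ·N = 94130.3·325 = 30592347.5.
Subtract the known strata: 68·87433.1 + 47·104893.6 + 138·111516.0 = 26264658.
Remaining total for district Northwest: 30592347.5 − 26264658 = 4327689.5.
Divide by its size: 4327689.5 / 72 = 60106.799... → 60106.8.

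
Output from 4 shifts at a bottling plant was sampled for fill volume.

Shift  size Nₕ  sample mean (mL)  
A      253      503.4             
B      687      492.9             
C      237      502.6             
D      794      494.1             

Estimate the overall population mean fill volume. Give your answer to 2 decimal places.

495.90

N = 253 + 687 + 237 + 794 = 1971.
Weight each subgroup mean by Nₕ/N and sum.
Σ Nₕx̄ₕ = 253·503.4 + 687·492.9 + 237·502.6 + 794·494.1 = 127360.2 + 338622.3 + 119116.2 + 392315.4 = 977414.1.
Divide by N: 977414.1 / 1971 = 495.8976... → 495.90.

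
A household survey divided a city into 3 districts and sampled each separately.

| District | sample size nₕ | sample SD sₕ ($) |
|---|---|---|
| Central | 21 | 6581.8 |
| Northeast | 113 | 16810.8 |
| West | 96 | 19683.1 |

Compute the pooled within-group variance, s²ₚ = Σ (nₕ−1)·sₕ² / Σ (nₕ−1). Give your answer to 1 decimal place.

305388801.2

Degrees of freedom: 20 + 112 + 95 = 227.
Σ(nₕ−1)sₕ² = 20·43320091.24 + 112·282602996.64 + 95·387424425.61 = 69323257881.43.
s²ₚ = 69323257881.43 / 227 = 305388801.240... → 305388801.2.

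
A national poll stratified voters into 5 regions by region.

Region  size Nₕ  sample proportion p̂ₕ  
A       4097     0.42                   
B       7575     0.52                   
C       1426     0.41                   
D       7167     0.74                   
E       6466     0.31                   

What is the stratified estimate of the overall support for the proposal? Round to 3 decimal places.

0.507

N = 4097 + 7575 + 1426 + 7167 + 6466 = 26731.
Overall proportion = Σ (Nₕ/N)·p̂ₕ.
Σ Nₕp̂ₕ = 1720.74 + 3939 + 584.66 + 5303.58 + 2004.46 = 13552.44.
13552.44 / 26731 = 0.50699... → 0.507.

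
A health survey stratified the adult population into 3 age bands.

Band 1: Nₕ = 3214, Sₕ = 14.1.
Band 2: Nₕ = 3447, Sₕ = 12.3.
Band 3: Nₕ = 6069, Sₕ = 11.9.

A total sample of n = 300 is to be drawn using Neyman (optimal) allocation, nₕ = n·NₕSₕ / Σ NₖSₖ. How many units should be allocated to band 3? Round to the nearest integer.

135

Σ NₕSₕ = 3214·14.1 + 3447·12.3 + 6069·11.9 = 159936.6.
Share for 3: 72221.1/159936.6 = 0.45156.
n_3 = 300 × 0.45156 = 135.468... → 135.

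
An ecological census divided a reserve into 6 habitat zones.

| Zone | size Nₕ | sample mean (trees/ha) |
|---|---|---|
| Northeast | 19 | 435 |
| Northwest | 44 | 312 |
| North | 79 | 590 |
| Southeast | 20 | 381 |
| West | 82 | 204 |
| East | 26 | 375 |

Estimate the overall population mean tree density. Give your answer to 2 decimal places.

380.37

x̄_st = (Σ Nₕx̄ₕ) / (Σ Nₕ) = (19·435 + 44·312 + 79·590 + 20·381 + 82·204 + 26·375) / 270
= 102701 / 270 = 380.3741... → 380.37.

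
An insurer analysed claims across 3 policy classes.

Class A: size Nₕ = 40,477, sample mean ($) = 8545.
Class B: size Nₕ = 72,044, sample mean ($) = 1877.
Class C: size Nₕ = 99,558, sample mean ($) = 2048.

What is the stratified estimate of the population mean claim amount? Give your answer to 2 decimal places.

N = 40477 + 72044 + 99558 = 212079.
The stratified mean weights each stratum mean by its population share Nₕ/N.
Σ Nₕx̄ₕ = 40477·8545 + 72044·1877 + 99558·2048 = 345875965 + 135226588 + 203894784 = 684997337.
Divide by N: 684997337 / 212079 = 3229.9159... → 3229.92.

3229.92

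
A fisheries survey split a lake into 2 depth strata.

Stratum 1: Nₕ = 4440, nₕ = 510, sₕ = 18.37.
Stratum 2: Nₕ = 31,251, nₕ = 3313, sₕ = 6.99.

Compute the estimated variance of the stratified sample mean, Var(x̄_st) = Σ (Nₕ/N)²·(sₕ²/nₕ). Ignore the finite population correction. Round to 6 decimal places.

0.021547

N = 35691; Wₕ = Nₕ/N.
stratum 1: (4440/35691)²·18.37²/510 = 0.010239922
stratum 2: (31251/35691)²·6.99²/3313 = 0.011306894
Sum = 0.021546816 → 0.021547.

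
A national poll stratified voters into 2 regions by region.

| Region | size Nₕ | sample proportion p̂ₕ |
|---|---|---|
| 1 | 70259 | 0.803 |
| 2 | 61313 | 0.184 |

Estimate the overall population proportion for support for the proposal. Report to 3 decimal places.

0.515

N = 70259 + 61313 = 131572.
Overall proportion = Σ (Nₕ/N)·p̂ₕ.
Σ Nₕp̂ₕ = 56417.977 + 11281.592 = 67699.569.
67699.569 / 131572 = 0.51454... → 0.515.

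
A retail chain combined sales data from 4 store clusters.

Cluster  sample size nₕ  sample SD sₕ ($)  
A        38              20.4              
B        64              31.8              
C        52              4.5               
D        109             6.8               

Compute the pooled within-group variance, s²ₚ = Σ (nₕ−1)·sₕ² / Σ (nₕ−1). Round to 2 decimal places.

328.70

Degrees of freedom: 37 + 63 + 51 + 108 = 259.
Σ(nₕ−1)sₕ² = 37·416.16 + 63·1011.24 + 51·20.25 + 108·46.24 = 85132.71.
s²ₚ = 85132.71 / 259 = 328.6977... → 328.70.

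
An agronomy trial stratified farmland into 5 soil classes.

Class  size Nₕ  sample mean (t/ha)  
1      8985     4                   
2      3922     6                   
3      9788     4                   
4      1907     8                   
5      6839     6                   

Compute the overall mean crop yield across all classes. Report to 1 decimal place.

N = 31441; weights Wₕ = Nₕ/N = (0.2858, 0.1247, 0.3113, 0.0607, 0.2175).
x̄_st = Σ Wₕ·x̄ₕ = 0.2858·4 + 0.1247·6 + 0.3113·4 + 0.0607·8 + 0.2175·6 ≈ 4.927...
→ 4.9.

4.9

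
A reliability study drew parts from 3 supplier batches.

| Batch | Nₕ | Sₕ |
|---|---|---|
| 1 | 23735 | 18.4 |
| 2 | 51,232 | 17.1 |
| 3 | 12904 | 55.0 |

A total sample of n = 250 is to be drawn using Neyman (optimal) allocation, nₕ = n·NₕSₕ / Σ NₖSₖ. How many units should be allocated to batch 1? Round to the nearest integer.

Σ NₕSₕ = 23735·18.4 + 51232·17.1 + 12904·55.0 = 2022511.2.
Share for 1: 436724/2022511.2 = 0.21593.
n_1 = 250 × 0.21593 = 53.983... → 54.

54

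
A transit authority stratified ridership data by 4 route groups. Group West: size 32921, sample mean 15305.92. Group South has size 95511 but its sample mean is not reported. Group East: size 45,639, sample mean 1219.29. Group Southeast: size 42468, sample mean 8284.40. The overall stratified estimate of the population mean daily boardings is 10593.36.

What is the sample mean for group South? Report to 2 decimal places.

14474.99

N = 32921 + 95511 + 45639 + 42468 = 216539.
Overall total = μ·N = 10593.36·216539 = 2293875581.04.
Subtract the known strata: 32921·15305.92 + 45639·1219.29 + 42468·8284.40 = 911355267.83.
Remaining total for group South: 2293875581.04 − 911355267.83 = 1382520313.21.
Divide by its size: 1382520313.21 / 95511 = 14474.9852... → 14474.99.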